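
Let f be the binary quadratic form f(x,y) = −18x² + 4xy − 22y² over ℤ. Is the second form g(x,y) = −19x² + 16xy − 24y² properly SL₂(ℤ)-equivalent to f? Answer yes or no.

D₁ = -1568, D₂ = -1568
f is negative-definite; reduce −f:
−f: reduced (well bottom): (18,-4,22) with a≤c, −a<b≤a
flip sign back: reduced form of f is (-18,4,-22)
g is negative-definite; reduce −g:
−g: reduced (well bottom): (19,-16,24) with a≤c, −a<b≤a
flip sign back: reduced form of g is (-19,16,-24)
reduced forms (-18, 4, -22) vs (-19, 16, -24) ⇒ inequivalent

no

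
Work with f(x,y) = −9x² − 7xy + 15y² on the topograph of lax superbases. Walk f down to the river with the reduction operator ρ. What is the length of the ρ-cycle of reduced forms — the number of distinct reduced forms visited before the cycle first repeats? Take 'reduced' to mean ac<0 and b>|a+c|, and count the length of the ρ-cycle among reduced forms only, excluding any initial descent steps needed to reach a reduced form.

D = 589, ⌊√D⌋ = 24
descent: ρ → (15,7,-9)  [lands on river]
river: ρ → (-9,11,13)
river: ρ → (13,15,-7)
river: ρ → (-7,13,15)
river: ρ → (15,17,-5)
river: ρ → (-5,23,3)
river: ρ → (3,19,-19)
river: ρ → (-19,19,3)
river: ρ → (3,23,-5)
river: ρ → (-5,17,15)
river: ρ → (15,13,-7)
river: ρ → (-7,15,13)
river: ρ → (13,11,-9)
river: ρ → (-9,7,15)
river: ρ → (15,23,-1)
river: ρ → (-1,23,15)
ρ-cycle length = 16 (tail of 1 descent step not counted)

16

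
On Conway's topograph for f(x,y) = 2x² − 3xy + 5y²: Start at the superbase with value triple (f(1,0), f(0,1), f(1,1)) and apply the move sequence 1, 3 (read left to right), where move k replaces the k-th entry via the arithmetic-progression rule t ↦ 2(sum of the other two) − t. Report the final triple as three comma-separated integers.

start (2,5,4) = (f(1,0),f(0,1),f(1,1))
replace slot 1: 2·(5+4) − 2 = 16 → (16,5,4)
replace slot 3: 2·(16+5) − 4 = 38 → (16,5,38)

16,5,38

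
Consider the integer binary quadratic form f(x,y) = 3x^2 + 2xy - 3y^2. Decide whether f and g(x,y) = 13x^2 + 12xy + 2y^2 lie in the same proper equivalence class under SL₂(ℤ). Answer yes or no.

D₁ = 40, D₂ = 40
river cycle of f (length 6): (-3, 4, 2), (2, 4, -3), (-3, 2, 3), (3, 4, -2), (-2, 4, 3), (3, 2, -3)
river cycle of g (length 6): (2, 4, -3), (-3, 2, 3), (3, 4, -2), (-2, 4, 3), (3, 2, -3), (-3, 4, 2)
cycles coincide ⇒ equivalent

yes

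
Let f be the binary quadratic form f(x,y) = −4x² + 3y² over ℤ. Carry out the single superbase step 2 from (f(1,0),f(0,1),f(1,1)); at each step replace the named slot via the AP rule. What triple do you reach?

start (-4,3,-1) = (f(1,0),f(0,1),f(1,1))
replace slot 2: 2·((-4)+(-1)) − 3 = -13 → (-4,-13,-1)

-4,-13,-1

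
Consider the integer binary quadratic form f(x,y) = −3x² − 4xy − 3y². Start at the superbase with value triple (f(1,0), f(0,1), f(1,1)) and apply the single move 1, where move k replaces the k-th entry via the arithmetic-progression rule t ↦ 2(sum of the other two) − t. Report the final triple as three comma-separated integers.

start (-3,-3,-10) = (f(1,0),f(0,1),f(1,1))
replace slot 1: 2·((-3)+(-10)) − (-3) = -23 → (-23,-3,-10)

-23,-3,-10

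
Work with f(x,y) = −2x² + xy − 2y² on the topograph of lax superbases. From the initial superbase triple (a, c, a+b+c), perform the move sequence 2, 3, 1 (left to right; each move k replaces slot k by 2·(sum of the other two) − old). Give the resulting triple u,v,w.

start (-2,-2,-3) = (f(1,0),f(0,1),f(1,1))
replace slot 2: 2·((-2)+(-3)) − (-2) = -8 → (-2,-8,-3)
replace slot 3: 2·((-2)+(-8)) − (-3) = -17 → (-2,-8,-17)
replace slot 1: 2·((-8)+(-17)) − (-2) = -48 → (-48,-8,-17)

-48,-8,-17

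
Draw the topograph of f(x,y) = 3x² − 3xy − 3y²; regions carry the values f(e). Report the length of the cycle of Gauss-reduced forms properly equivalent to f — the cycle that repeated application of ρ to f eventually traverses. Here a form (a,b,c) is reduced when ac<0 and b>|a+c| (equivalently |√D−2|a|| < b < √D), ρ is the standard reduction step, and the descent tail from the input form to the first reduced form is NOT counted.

D = 45, ⌊√D⌋ = 6
descent: ρ → (-3,3,3)  [lands on river]
river: ρ → (3,3,-3)
ρ-cycle length = 2 (tail of 1 descent step not counted)

2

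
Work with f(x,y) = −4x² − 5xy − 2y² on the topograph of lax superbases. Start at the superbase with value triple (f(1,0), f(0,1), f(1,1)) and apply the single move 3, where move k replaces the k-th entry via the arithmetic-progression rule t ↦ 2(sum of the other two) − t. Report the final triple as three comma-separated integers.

start (-4,-2,-11) = (f(1,0),f(0,1),f(1,1))
replace slot 3: 2·((-4)+(-2)) − (-11) = -1 → (-4,-2,-1)

-4,-2,-1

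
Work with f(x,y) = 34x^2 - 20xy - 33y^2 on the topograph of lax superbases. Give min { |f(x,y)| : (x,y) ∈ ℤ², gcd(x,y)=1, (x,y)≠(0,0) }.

descent: ρ → (-33,20,34)  [lands on river]
river: ρ → (34,48,-19)
river: ρ → (-19,66,7)
river: ρ → (7,60,-46)
river: ρ → (-46,32,21)
river: ρ → (21,52,-26)
river: ρ → (-26,52,21)
river: ρ → (21,32,-46)
river: ρ → (-46,60,7)
river: ρ → (7,66,-19)
river: ρ → (-19,48,34)
river: ρ → (34,20,-33)
river: ρ → (-33,46,21)
river: ρ → (21,38,-41)
river: ρ → (-41,44,18)
river: ρ → (18,64,-11)
river: ρ → (-11,68,6)
river: ρ → (6,64,-33)
river: ρ → (-33,68,2)
river: ρ → (2,68,-33)
river: ρ → (-33,64,6)
river: ρ → (6,68,-11)
river: ρ → (-11,64,18)
river: ρ → (18,44,-41)
river: ρ → (-41,38,21)
river: ρ → (21,46,-33)
closes: descent 1, river 26
min |a| on river = 2

2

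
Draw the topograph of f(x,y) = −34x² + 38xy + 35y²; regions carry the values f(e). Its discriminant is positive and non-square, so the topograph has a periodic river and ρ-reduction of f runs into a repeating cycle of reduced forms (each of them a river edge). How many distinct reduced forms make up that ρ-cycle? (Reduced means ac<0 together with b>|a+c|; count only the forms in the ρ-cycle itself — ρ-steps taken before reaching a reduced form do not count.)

D = 6204, ⌊√D⌋ = 78
river: ρ → (35,32,-37)
river: ρ → (-37,42,30)
river: ρ → (30,78,-1)
river: ρ → (-1,78,30)
river: ρ → (30,42,-37)
river: ρ → (-37,32,35)
river: ρ → (35,38,-34)
river: ρ → (-34,30,39)
river: ρ → (39,48,-25)
river: ρ → (-25,52,35)
river: ρ → (35,18,-42)
river: ρ → (-42,66,11)
river: ρ → (11,66,-42)
river: ρ → (-42,18,35)
river: ρ → (35,52,-25)
river: ρ → (-25,48,39)
river: ρ → (39,30,-34)
river: ρ → (-34,38,35)
ρ-cycle length = 18 (tail of 0 descent steps not counted)

18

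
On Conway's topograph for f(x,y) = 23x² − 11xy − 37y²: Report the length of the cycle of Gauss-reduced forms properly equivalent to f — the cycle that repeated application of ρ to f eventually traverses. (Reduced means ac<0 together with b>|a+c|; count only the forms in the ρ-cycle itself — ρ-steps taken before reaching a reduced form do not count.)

D = 3525, ⌊√D⌋ = 59
descent: ρ → (-37,11,23)
descent: ρ → (23,35,-25)  [lands on river]
river: ρ → (-25,15,33)
river: ρ → (33,51,-7)
river: ρ → (-7,47,47)
river: ρ → (47,47,-7)
river: ρ → (-7,51,33)
river: ρ → (33,15,-25)
river: ρ → (-25,35,23)
river: ρ → (23,57,-3)
river: ρ → (-3,57,23)
ρ-cycle length = 10 (tail of 2 descent steps not counted)

10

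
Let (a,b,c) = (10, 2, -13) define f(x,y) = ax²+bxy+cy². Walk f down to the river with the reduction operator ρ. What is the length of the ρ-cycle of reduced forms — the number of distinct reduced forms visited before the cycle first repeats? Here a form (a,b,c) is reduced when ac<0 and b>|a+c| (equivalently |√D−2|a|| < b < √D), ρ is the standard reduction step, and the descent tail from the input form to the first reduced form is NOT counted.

D = 524, ⌊√D⌋ = 22
descent: ρ → (-13,-2,10)
descent: ρ → (10,22,-1)  [lands on river]
river: ρ → (-1,22,10)
river: ρ → (10,18,-5)
river: ρ → (-5,22,2)
river: ρ → (2,22,-5)
river: ρ → (-5,18,10)
ρ-cycle length = 6 (tail of 2 descent steps not counted)

6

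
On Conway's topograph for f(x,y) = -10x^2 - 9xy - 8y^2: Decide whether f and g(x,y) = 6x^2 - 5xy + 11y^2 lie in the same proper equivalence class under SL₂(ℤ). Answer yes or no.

D₁ = -239, D₂ = -239
f is negative-definite; reduce −f:
−f: flip: (10,9,8)→(8,-9,10)
−f: translate: b→7 (≡-9 mod 16), so (8,-9,10)→(8,7,9)
−f: reduced (well bottom): (8,7,9) with a≤c, −a<b≤a
flip sign back: reduced form of f is (-8,-7,-9)
g: reduced (well bottom): (6,-5,11) with a≤c, −a<b≤a
reduced forms (-8, -7, -9) vs (6, -5, 11) ⇒ inequivalent

no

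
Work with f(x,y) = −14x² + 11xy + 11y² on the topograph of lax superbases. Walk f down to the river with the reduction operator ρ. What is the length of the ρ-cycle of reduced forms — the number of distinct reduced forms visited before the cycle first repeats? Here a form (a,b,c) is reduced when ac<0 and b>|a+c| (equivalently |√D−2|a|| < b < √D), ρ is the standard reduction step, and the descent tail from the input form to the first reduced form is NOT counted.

D = 737, ⌊√D⌋ = 27
river: ρ → (11,11,-14)
river: ρ → (-14,17,8)
river: ρ → (8,15,-16)
river: ρ → (-16,17,7)
river: ρ → (7,25,-4)
river: ρ → (-4,23,13)
river: ρ → (13,3,-14)
river: ρ → (-14,25,2)
river: ρ → (2,27,-1)
river: ρ → (-1,27,2)
river: ρ → (2,25,-14)
river: ρ → (-14,3,13)
river: ρ → (13,23,-4)
river: ρ → (-4,25,7)
river: ρ → (7,17,-16)
river: ρ → (-16,15,8)
river: ρ → (8,17,-14)
river: ρ → (-14,11,11)
ρ-cycle length = 18 (tail of 0 descent steps not counted)

18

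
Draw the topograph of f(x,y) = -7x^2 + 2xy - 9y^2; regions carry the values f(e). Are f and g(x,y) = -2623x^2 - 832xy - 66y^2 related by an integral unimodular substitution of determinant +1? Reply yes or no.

D₁ = -248, D₂ = -248
f is negative-definite; reduce −f:
−f: reduced (well bottom): (7,-2,9) with a≤c, −a<b≤a
flip sign back: reduced form of f is (-7,2,-9)
g is negative-definite; reduce −g:
−g: flip: (2623,832,66)→(66,-832,2623)
−g: translate: b→-40 (≡-832 mod 132), so (66,-832,2623)→(66,-40,7)
−g: flip: (66,-40,7)→(7,40,66)
−g: translate: b→-2 (≡40 mod 14), so (7,40,66)→(7,-2,9)
−g: reduced (well bottom): (7,-2,9) with a≤c, −a<b≤a
flip sign back: reduced form of g is (-7,2,-9)
reduced forms (-7, 2, -9) vs (-7, 2, -9) ⇒ equivalent

yes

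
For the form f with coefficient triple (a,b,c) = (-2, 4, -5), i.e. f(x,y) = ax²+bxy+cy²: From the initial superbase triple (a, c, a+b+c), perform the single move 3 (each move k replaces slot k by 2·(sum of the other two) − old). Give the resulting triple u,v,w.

start (-2,-5,-3) = (f(1,0),f(0,1),f(1,1))
replace slot 3: 2·((-2)+(-5)) − (-3) = -11 → (-2,-5,-11)

-2,-5,-11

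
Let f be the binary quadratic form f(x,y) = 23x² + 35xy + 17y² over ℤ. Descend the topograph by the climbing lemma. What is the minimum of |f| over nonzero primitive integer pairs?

translate: b→-11 (≡35 mod 46), so (23,35,17)→(23,-11,5)
flip: (23,-11,5)→(5,11,23)
translate: b→1 (≡11 mod 10), so (5,11,23)→(5,1,17)
reduced (well bottom): (5,1,17) with a≤c, −a<b≤a
well minimum = a = 5

5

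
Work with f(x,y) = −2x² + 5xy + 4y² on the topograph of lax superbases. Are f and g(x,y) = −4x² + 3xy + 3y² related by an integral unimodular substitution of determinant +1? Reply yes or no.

D₁ = 57, D₂ = 57
river cycle of f (length 6): (4, 3, -3), (-3, 3, 4), (4, 5, -2), (-2, 7, 1), (1, 7, -2), (-2, 5, 4)
river cycle of g (length 6): (3, 3, -4), (-4, 5, 2), (2, 7, -1), (-1, 7, 2), (2, 5, -4), (-4, 3, 3)
cycles differ ⇒ inequivalent

no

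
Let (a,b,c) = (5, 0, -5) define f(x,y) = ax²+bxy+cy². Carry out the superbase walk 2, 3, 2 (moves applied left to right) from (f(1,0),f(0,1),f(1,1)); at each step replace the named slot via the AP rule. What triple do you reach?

start (5,-5,0) = (f(1,0),f(0,1),f(1,1))
replace slot 2: 2·(5+0) − (-5) = 15 → (5,15,0)
replace slot 3: 2·(5+15) − 0 = 40 → (5,15,40)
replace slot 2: 2·(5+40) − 15 = 75 → (5,75,40)

5,75,40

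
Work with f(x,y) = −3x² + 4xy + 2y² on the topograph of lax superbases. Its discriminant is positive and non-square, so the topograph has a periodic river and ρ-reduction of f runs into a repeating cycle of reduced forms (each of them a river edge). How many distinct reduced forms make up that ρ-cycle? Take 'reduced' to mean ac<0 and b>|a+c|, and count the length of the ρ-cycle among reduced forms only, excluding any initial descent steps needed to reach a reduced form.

D = 40, ⌊√D⌋ = 6
river: ρ → (2,4,-3)
river: ρ → (-3,2,3)
river: ρ → (3,4,-2)
river: ρ → (-2,4,3)
river: ρ → (3,2,-3)
river: ρ → (-3,4,2)
ρ-cycle length = 6 (tail of 0 descent steps not counted)

6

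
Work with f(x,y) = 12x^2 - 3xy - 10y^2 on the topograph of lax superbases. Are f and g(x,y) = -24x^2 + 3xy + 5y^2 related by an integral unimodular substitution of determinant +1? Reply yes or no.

D₁ = 489, D₂ = 489
river cycle of f (length 22): (-10, 3, 12), (12, 21, -1), (-1, 21, 12), (12, 3, -10), (-10, 17, 5), (5, 13, -16), (-16, 19, 2), (2, 21, -6), (-6, 15, 11), (11, 7, -10), … (12 more)
river cycle of g (length 22): (5, 17, -10), (-10, 3, 12), (12, 21, -1), (-1, 21, 12), (12, 3, -10), (-10, 17, 5), (5, 13, -16), (-16, 19, 2), (2, 21, -6), (-6, 15, 11), … (12 more)
cycles coincide ⇒ equivalent

yes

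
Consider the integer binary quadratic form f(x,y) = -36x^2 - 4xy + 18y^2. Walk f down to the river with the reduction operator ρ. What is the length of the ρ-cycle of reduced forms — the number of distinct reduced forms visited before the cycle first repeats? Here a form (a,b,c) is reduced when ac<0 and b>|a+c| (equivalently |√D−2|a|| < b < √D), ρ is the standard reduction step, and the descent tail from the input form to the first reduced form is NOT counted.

D = 2608, ⌊√D⌋ = 51
descent: ρ → (18,40,-14)  [lands on river]
river: ρ → (-14,44,12)
river: ρ → (12,28,-38)
river: ρ → (-38,48,2)
river: ρ → (2,48,-38)
river: ρ → (-38,28,12)
river: ρ → (12,44,-14)
river: ρ → (-14,40,18)
river: ρ → (18,32,-22)
river: ρ → (-22,12,28)
river: ρ → (28,44,-6)
river: ρ → (-6,40,42)
river: ρ → (42,44,-4)
river: ρ → (-4,44,42)
river: ρ → (42,40,-6)
river: ρ → (-6,44,28)
river: ρ → (28,12,-22)
river: ρ → (-22,32,18)
ρ-cycle length = 18 (tail of 1 descent step not counted)

18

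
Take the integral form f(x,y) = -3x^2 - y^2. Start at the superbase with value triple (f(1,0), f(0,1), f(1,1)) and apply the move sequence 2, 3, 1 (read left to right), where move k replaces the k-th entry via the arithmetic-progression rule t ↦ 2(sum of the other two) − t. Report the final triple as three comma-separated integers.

start (-3,-1,-4) = (f(1,0),f(0,1),f(1,1))
replace slot 2: 2·((-3)+(-4)) − (-1) = -13 → (-3,-13,-4)
replace slot 3: 2·((-3)+(-13)) − (-4) = -28 → (-3,-13,-28)
replace slot 1: 2·((-13)+(-28)) − (-3) = -79 → (-79,-13,-28)

-79,-13,-28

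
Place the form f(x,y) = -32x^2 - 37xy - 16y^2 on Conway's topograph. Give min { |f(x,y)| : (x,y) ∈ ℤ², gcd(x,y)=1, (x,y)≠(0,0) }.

translate: b→-27 (≡37 mod 64), so (32,37,16)→(32,-27,11)
flip: (32,-27,11)→(11,27,32)
translate: b→5 (≡27 mod 22), so (11,27,32)→(11,5,16)
reduced (well bottom): (11,5,16) with a≤c, −a<b≤a
well minimum |f| = |-11| = 11 (negative-definite)

11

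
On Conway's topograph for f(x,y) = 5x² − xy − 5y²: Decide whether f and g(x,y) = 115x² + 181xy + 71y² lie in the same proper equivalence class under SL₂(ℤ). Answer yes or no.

D₁ = 101, D₂ = 101
river cycle of f (length 6): (-5, 1, 5), (5, 9, -1), (-1, 9, 5), (5, 1, -5), (-5, 9, 1), (1, 9, -5)
river cycle of g (length 6): (5, 9, -1), (-1, 9, 5), (5, 1, -5), (-5, 9, 1), (1, 9, -5), (-5, 1, 5)
cycles coincide ⇒ equivalent

yes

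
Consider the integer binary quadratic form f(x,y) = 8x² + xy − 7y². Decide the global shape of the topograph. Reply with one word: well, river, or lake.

D = b²−4ac = 1² − 4·8·(-7) = 225
D = 15² is a perfect square ⇒ form factors over ℤ ⇒ lakes

lake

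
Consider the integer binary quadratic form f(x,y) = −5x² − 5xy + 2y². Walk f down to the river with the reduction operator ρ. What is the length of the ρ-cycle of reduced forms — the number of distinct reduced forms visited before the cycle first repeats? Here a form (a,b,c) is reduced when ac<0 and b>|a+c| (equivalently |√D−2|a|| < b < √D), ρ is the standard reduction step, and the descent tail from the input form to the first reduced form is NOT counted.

D = 65, ⌊√D⌋ = 8
descent: ρ → (2,5,-5)  [lands on river]
river: ρ → (-5,5,2)
river: ρ → (2,7,-2)
river: ρ → (-2,5,5)
river: ρ → (5,5,-2)
river: ρ → (-2,7,2)
ρ-cycle length = 6 (tail of 1 descent step not counted)

6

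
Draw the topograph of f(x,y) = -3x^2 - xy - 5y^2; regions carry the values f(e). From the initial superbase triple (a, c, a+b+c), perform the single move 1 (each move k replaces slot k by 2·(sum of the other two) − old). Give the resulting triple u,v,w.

start (-3,-5,-9) = (f(1,0),f(0,1),f(1,1))
replace slot 1: 2·((-5)+(-9)) − (-3) = -25 → (-25,-5,-9)

-25,-5,-9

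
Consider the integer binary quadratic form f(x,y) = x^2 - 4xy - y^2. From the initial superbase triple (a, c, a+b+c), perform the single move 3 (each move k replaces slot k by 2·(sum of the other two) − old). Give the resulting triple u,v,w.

start (1,-1,-4) = (f(1,0),f(0,1),f(1,1))
replace slot 3: 2·(1+(-1)) − (-4) = 4 → (1,-1,4)

1,-1,4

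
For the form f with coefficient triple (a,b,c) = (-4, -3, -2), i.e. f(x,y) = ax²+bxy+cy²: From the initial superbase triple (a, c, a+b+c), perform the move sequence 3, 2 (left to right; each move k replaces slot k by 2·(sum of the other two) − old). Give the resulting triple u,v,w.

start (-4,-2,-9) = (f(1,0),f(0,1),f(1,1))
replace slot 3: 2·((-4)+(-2)) − (-9) = -3 → (-4,-2,-3)
replace slot 2: 2·((-4)+(-3)) − (-2) = -12 → (-4,-12,-3)

-4,-12,-3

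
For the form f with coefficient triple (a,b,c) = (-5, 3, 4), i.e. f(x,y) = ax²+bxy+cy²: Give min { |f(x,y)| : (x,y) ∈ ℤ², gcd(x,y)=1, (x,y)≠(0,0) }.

river: ρ → (4,5,-4)
river: ρ → (-4,3,5)
river: ρ → (5,7,-2)
river: ρ → (-2,9,1)
river: ρ → (1,9,-2)
river: ρ → (-2,7,5)
river: ρ → (5,3,-4)
river: ρ → (-4,5,4)
river: ρ → (4,3,-5)
river: ρ → (-5,7,2)
river: ρ → (2,9,-1)
river: ρ → (-1,9,2)
river: ρ → (2,7,-5)
river: ρ → (-5,3,4)
closes: descent 0, river 14
min |a| on river = 1

1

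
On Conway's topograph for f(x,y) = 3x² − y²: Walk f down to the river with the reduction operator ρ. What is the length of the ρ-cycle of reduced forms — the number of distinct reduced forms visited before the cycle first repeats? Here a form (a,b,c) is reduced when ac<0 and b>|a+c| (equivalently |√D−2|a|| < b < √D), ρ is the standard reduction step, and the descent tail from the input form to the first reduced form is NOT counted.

D = 12, ⌊√D⌋ = 3
descent: ρ → (-1,2,2)  [lands on river]
river: ρ → (2,2,-1)
ρ-cycle length = 2 (tail of 1 descent step not counted)

2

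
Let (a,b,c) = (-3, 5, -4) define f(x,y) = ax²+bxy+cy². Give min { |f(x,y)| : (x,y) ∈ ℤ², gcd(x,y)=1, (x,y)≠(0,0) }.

translate: b→1 (≡-5 mod 6), so (3,-5,4)→(3,1,2)
flip: (3,1,2)→(2,-1,3)
reduced (well bottom): (2,-1,3) with a≤c, −a<b≤a
well minimum |f| = |-2| = 2 (negative-definite)

2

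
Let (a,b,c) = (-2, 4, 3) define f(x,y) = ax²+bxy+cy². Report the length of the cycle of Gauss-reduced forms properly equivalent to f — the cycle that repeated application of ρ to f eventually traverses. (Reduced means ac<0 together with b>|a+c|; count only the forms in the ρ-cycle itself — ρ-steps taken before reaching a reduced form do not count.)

D = 40, ⌊√D⌋ = 6
river: ρ → (3,2,-3)
river: ρ → (-3,4,2)
river: ρ → (2,4,-3)
river: ρ → (-3,2,3)
river: ρ → (3,4,-2)
river: ρ → (-2,4,3)
ρ-cycle length = 6 (tail of 0 descent steps not counted)

6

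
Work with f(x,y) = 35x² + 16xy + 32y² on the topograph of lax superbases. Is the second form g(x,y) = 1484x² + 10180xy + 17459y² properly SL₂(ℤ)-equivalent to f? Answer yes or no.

D₁ = -4224, D₂ = -4224
f: flip: (35,16,32)→(32,-16,35)
f: reduced (well bottom): (32,-16,35) with a≤c, −a<b≤a
g: translate: b→1276 (≡10180 mod 2968), so (1484,10180,17459)→(1484,1276,275)
g: flip: (1484,1276,275)→(275,-1276,1484)
g: translate: b→-176 (≡-1276 mod 550), so (275,-1276,1484)→(275,-176,32)
g: flip: (275,-176,32)→(32,176,275)
g: translate: b→-16 (≡176 mod 64), so (32,176,275)→(32,-16,35)
g: reduced (well bottom): (32,-16,35) with a≤c, −a<b≤a
reduced forms (32, -16, 35) vs (32, -16, 35) ⇒ equivalent

yes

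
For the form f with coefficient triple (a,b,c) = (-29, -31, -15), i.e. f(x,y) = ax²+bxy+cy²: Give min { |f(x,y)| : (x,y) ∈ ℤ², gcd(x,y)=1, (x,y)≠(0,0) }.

translate: b→-27 (≡31 mod 58), so (29,31,15)→(29,-27,13)
flip: (29,-27,13)→(13,27,29)
translate: b→1 (≡27 mod 26), so (13,27,29)→(13,1,15)
reduced (well bottom): (13,1,15) with a≤c, −a<b≤a
well minimum |f| = |-13| = 13 (negative-definite)

13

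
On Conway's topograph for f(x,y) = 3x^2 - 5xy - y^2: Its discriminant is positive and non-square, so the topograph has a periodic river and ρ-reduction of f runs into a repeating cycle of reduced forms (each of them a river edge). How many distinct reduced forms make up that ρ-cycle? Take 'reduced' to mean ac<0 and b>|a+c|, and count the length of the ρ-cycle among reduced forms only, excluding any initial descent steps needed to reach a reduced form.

D = 37, ⌊√D⌋ = 6
descent: ρ → (-1,5,3)  [lands on river]
river: ρ → (3,1,-3)
river: ρ → (-3,5,1)
river: ρ → (1,5,-3)
river: ρ → (-3,1,3)
river: ρ → (3,5,-1)
ρ-cycle length = 6 (tail of 1 descent step not counted)

6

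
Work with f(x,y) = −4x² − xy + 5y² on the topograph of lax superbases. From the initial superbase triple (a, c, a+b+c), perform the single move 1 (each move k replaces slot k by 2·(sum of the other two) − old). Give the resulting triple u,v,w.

start (-4,5,0) = (f(1,0),f(0,1),f(1,1))
replace slot 1: 2·(5+0) − (-4) = 14 → (14,5,0)

14,5,0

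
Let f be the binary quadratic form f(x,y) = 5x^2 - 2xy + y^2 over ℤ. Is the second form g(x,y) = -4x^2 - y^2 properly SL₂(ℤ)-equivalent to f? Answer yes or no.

D₁ = -16, D₂ = -16
f: flip: (5,-2,1)→(1,2,5)
f: translate: b→0 (≡2 mod 2), so (1,2,5)→(1,0,4)
f: reduced (well bottom): (1,0,4) with a≤c, −a<b≤a
g is negative-definite; reduce −g:
−g: flip: (4,0,1)→(1,0,4)
−g: reduced (well bottom): (1,0,4) with a≤c, −a<b≤a
flip sign back: reduced form of g is (-1,0,-4)
reduced forms (1, 0, 4) vs (-1, 0, -4) ⇒ inequivalent

no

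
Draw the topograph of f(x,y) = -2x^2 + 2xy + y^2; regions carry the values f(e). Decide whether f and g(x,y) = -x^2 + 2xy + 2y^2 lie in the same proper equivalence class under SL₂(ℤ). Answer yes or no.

D₁ = 12, D₂ = 12
river cycle of f (length 2): (1, 2, -2), (-2, 2, 1)
river cycle of g (length 2): (2, 2, -1), (-1, 2, 2)
cycles differ ⇒ inequivalent

no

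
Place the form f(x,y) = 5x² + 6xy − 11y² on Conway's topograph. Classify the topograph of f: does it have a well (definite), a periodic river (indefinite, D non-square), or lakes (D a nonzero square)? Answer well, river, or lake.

D = b²−4ac = 6² − 4·5·(-11) = 256
D = 16² is a perfect square ⇒ form factors over ℤ ⇒ lakes

lake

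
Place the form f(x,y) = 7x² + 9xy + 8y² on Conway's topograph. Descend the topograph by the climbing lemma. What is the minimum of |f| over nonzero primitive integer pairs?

translate: b→-5 (≡9 mod 14), so (7,9,8)→(7,-5,6)
flip: (7,-5,6)→(6,5,7)
reduced (well bottom): (6,5,7) with a≤c, −a<b≤a
well minimum = a = 6

6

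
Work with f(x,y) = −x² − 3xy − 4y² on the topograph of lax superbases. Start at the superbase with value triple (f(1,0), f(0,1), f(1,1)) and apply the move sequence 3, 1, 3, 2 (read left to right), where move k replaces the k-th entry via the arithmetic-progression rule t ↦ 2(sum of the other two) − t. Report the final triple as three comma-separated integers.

start (-1,-4,-8) = (f(1,0),f(0,1),f(1,1))
replace slot 3: 2·((-1)+(-4)) − (-8) = -2 → (-1,-4,-2)
replace slot 1: 2·((-4)+(-2)) − (-1) = -11 → (-11,-4,-2)
replace slot 3: 2·((-11)+(-4)) − (-2) = -28 → (-11,-4,-28)
replace slot 2: 2·((-11)+(-28)) − (-4) = -74 → (-11,-74,-28)

-11,-74,-28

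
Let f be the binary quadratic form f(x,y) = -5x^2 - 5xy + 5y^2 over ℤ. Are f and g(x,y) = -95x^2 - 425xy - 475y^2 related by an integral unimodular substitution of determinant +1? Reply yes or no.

D₁ = 125, D₂ = 125
river cycle of f (length 2): (5, 5, -5), (-5, 5, 5)
river cycle of g (length 2): (-5, 5, 5), (5, 5, -5)
cycles coincide ⇒ equivalent

yes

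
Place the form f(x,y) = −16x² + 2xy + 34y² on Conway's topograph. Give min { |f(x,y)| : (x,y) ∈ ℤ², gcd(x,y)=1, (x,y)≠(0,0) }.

descent: ρ → (34,-2,-16)
descent: ρ → (-16,34,16)  [lands on river]
river: ρ → (16,30,-20)
river: ρ → (-20,10,26)
river: ρ → (26,42,-4)
river: ρ → (-4,46,4)
river: ρ → (4,42,-26)
river: ρ → (-26,10,20)
river: ρ → (20,30,-16)
closes: descent 2, river 8
min |a| on river = 4

4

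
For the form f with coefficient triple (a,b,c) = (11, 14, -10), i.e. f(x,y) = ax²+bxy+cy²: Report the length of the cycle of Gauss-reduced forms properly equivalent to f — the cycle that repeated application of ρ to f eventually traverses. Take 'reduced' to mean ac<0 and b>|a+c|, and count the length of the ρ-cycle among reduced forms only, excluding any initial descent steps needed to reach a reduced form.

D = 636, ⌊√D⌋ = 25
river: ρ → (-10,6,15)
river: ρ → (15,24,-1)
river: ρ → (-1,24,15)
river: ρ → (15,6,-10)
river: ρ → (-10,14,11)
river: ρ → (11,8,-13)
river: ρ → (-13,18,6)
river: ρ → (6,18,-13)
river: ρ → (-13,8,11)
river: ρ → (11,14,-10)
ρ-cycle length = 10 (tail of 0 descent steps not counted)

10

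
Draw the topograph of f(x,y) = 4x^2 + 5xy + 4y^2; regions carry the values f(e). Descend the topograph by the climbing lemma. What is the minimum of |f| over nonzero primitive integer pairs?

translate: b→-3 (≡5 mod 8), so (4,5,4)→(4,-3,3)
flip: (4,-3,3)→(3,3,4)
reduced (well bottom): (3,3,4) with a≤c, −a<b≤a
well minimum = a = 3

3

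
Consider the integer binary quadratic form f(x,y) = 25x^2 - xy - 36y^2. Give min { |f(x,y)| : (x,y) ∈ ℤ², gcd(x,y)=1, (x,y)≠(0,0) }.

descent: ρ → (-36,1,25)
descent: ρ → (25,49,-12)  [lands on river]
river: ρ → (-12,47,29)
river: ρ → (29,11,-30)
river: ρ → (-30,49,10)
river: ρ → (10,51,-25)
river: ρ → (-25,49,12)
river: ρ → (12,47,-29)
river: ρ → (-29,11,30)
river: ρ → (30,49,-10)
river: ρ → (-10,51,25)
closes: descent 2, river 10
min |a| on river = 10

10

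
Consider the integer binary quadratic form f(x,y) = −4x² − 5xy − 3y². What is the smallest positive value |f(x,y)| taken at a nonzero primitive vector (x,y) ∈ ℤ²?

translate: b→-3 (≡5 mod 8), so (4,5,3)→(4,-3,2)
flip: (4,-3,2)→(2,3,4)
translate: b→-1 (≡3 mod 4), so (2,3,4)→(2,-1,3)
reduced (well bottom): (2,-1,3) with a≤c, −a<b≤a
well minimum |f| = |-2| = 2 (negative-definite)

2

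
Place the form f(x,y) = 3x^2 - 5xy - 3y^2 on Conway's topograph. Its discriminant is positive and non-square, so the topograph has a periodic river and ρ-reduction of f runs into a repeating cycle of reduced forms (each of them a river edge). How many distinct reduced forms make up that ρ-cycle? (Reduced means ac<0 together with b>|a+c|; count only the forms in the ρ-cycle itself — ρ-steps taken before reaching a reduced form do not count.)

D = 61, ⌊√D⌋ = 7
descent: ρ → (-3,5,3)  [lands on river]
river: ρ → (3,7,-1)
river: ρ → (-1,7,3)
river: ρ → (3,5,-3)
river: ρ → (-3,7,1)
river: ρ → (1,7,-3)
ρ-cycle length = 6 (tail of 1 descent step not counted)

6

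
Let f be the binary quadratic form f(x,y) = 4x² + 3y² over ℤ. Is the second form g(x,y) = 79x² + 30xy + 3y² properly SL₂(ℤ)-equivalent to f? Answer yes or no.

D₁ = -48, D₂ = -48
f: flip: (4,0,3)→(3,0,4)
f: reduced (well bottom): (3,0,4) with a≤c, −a<b≤a
g: flip: (79,30,3)→(3,-30,79)
g: translate: b→0 (≡-30 mod 6), so (3,-30,79)→(3,0,4)
g: reduced (well bottom): (3,0,4) with a≤c, −a<b≤a
reduced forms (3, 0, 4) vs (3, 0, 4) ⇒ equivalent

yes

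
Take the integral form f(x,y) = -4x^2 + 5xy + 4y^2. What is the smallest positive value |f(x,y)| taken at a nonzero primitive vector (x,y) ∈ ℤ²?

river: ρ → (4,3,-5)
river: ρ → (-5,7,2)
river: ρ → (2,9,-1)
river: ρ → (-1,9,2)
river: ρ → (2,7,-5)
river: ρ → (-5,3,4)
river: ρ → (4,5,-4)
river: ρ → (-4,3,5)
river: ρ → (5,7,-2)
river: ρ → (-2,9,1)
river: ρ → (1,9,-2)
river: ρ → (-2,7,5)
river: ρ → (5,3,-4)
river: ρ → (-4,5,4)
closes: descent 0, river 14
min |a| on river = 1

1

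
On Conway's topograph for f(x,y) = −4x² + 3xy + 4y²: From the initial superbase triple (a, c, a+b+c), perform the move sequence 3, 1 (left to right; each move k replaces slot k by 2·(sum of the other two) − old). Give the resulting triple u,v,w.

start (-4,4,3) = (f(1,0),f(0,1),f(1,1))
replace slot 3: 2·((-4)+4) − 3 = -3 → (-4,4,-3)
replace slot 1: 2·(4+(-3)) − (-4) = 6 → (6,4,-3)

6,4,-3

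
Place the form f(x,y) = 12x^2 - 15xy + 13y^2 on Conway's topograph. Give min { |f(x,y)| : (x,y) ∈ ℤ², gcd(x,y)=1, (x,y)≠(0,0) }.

translate: b→9 (≡-15 mod 24), so (12,-15,13)→(12,9,10)
flip: (12,9,10)→(10,-9,12)
reduced (well bottom): (10,-9,12) with a≤c, −a<b≤a
well minimum = a = 10

10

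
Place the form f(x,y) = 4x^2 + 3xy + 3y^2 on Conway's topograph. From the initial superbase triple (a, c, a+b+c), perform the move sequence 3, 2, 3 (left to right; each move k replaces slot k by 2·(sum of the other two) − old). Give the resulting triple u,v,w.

start (4,3,10) = (f(1,0),f(0,1),f(1,1))
replace slot 3: 2·(4+3) − 10 = 4 → (4,3,4)
replace slot 2: 2·(4+4) − 3 = 13 → (4,13,4)
replace slot 3: 2·(4+13) − 4 = 30 → (4,13,30)

4,13,30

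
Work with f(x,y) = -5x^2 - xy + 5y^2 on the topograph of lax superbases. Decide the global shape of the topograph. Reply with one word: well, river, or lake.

D = b²−4ac = (-1)² − 4·(-5)·5 = 101
D > 0 non-square ⇒ indefinite ⇒ periodic river

river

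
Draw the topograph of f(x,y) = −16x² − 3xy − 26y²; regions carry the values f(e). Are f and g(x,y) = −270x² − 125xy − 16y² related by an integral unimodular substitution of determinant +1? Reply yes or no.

D₁ = -1655, D₂ = -1655
f is negative-definite; reduce −f:
−f: reduced (well bottom): (16,3,26) with a≤c, −a<b≤a
flip sign back: reduced form of f is (-16,-3,-26)
g is negative-definite; reduce −g:
−g: flip: (270,125,16)→(16,-125,270)
−g: translate: b→3 (≡-125 mod 32), so (16,-125,270)→(16,3,26)
−g: reduced (well bottom): (16,3,26) with a≤c, −a<b≤a
flip sign back: reduced form of g is (-16,-3,-26)
reduced forms (-16, -3, -26) vs (-16, -3, -26) ⇒ equivalent

yes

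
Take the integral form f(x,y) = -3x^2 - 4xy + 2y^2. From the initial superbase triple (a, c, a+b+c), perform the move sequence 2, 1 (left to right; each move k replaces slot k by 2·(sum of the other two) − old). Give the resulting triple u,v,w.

start (-3,2,-5) = (f(1,0),f(0,1),f(1,1))
replace slot 2: 2·((-3)+(-5)) − 2 = -18 → (-3,-18,-5)
replace slot 1: 2·((-18)+(-5)) − (-3) = -43 → (-43,-18,-5)

-43,-18,-5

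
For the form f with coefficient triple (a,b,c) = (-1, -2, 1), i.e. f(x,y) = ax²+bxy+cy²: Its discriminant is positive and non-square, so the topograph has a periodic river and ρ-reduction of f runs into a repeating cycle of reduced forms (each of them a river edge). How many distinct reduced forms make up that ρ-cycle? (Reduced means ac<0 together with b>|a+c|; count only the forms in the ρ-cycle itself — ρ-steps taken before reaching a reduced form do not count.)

D = 8, ⌊√D⌋ = 2
descent: ρ → (1,2,-1)  [lands on river]
river: ρ → (-1,2,1)
ρ-cycle length = 2 (tail of 1 descent step not counted)

2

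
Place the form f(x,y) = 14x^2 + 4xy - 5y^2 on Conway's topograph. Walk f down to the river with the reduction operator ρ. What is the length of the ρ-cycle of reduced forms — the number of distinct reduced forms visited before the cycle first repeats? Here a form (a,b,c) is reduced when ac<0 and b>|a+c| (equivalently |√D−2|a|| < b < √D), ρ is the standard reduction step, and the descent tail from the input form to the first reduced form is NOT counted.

D = 296, ⌊√D⌋ = 17
descent: ρ → (-5,16,2)  [lands on river]
river: ρ → (2,16,-5)
river: ρ → (-5,14,5)
river: ρ → (5,16,-2)
river: ρ → (-2,16,5)
river: ρ → (5,14,-5)
ρ-cycle length = 6 (tail of 1 descent step not counted)

6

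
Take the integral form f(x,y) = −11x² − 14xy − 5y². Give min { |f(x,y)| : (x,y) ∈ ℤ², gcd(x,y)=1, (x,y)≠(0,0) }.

translate: b→-8 (≡14 mod 22), so (11,14,5)→(11,-8,2)
flip: (11,-8,2)→(2,8,11)
translate: b→0 (≡8 mod 4), so (2,8,11)→(2,0,3)
reduced (well bottom): (2,0,3) with a≤c, −a<b≤a
well minimum |f| = |-2| = 2 (negative-definite)

2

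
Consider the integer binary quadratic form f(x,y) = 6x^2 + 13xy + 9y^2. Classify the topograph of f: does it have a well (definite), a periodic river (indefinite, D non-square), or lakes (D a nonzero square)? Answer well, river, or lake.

D = b²−4ac = 13² − 4·6·9 = -47
D < 0 ⇒ definite ⇒ every region one sign ⇒ single well

well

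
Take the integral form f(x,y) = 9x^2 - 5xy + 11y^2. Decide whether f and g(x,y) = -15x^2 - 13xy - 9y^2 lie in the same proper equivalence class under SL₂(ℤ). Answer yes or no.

D₁ = -371, D₂ = -371
f: reduced (well bottom): (9,-5,11) with a≤c, −a<b≤a
g is negative-definite; reduce −g:
−g: flip: (15,13,9)→(9,-13,15)
−g: translate: b→5 (≡-13 mod 18), so (9,-13,15)→(9,5,11)
−g: reduced (well bottom): (9,5,11) with a≤c, −a<b≤a
flip sign back: reduced form of g is (-9,-5,-11)
reduced forms (9, -5, 11) vs (-9, -5, -11) ⇒ inequivalent

no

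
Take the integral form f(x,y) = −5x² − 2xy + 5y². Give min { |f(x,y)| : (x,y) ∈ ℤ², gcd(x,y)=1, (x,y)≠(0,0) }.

descent: ρ → (5,2,-5)  [lands on river]
river: ρ → (-5,8,2)
river: ρ → (2,8,-5)
river: ρ → (-5,2,5)
river: ρ → (5,8,-2)
river: ρ → (-2,8,5)
closes: descent 1, river 6
min |a| on river = 2

2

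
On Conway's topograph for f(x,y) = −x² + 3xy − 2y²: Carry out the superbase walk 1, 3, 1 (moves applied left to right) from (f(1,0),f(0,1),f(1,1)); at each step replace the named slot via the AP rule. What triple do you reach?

start (-1,-2,0) = (f(1,0),f(0,1),f(1,1))
replace slot 1: 2·((-2)+0) − (-1) = -3 → (-3,-2,0)
replace slot 3: 2·((-3)+(-2)) − 0 = -10 → (-3,-2,-10)
replace slot 1: 2·((-2)+(-10)) − (-3) = -21 → (-21,-2,-10)

-21,-2,-10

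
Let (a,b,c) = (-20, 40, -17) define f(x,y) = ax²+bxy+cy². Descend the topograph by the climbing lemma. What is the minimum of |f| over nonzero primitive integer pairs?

descent: ρ → (-17,-6,3)
descent: ρ → (3,12,-8)  [lands on river]
river: ρ → (-8,4,7)
river: ρ → (7,10,-5)
river: ρ → (-5,10,7)
river: ρ → (7,4,-8)
river: ρ → (-8,12,3)
closes: descent 2, river 6
min |a| on river = 3

3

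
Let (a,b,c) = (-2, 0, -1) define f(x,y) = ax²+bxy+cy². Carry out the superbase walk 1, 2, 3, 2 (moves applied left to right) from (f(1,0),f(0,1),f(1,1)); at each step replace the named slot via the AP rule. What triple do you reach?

start (-2,-1,-3) = (f(1,0),f(0,1),f(1,1))
replace slot 1: 2·((-1)+(-3)) − (-2) = -6 → (-6,-1,-3)
replace slot 2: 2·((-6)+(-3)) − (-1) = -17 → (-6,-17,-3)
replace slot 3: 2·((-6)+(-17)) − (-3) = -43 → (-6,-17,-43)
replace slot 2: 2·((-6)+(-43)) − (-17) = -81 → (-6,-81,-43)

-6,-81,-43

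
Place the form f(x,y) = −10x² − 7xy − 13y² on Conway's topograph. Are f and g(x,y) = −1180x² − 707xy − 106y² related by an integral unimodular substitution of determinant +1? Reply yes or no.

D₁ = -471, D₂ = -471
f is negative-definite; reduce −f:
−f: reduced (well bottom): (10,7,13) with a≤c, −a<b≤a
flip sign back: reduced form of f is (-10,-7,-13)
g is negative-definite; reduce −g:
−g: flip: (1180,707,106)→(106,-707,1180)
−g: translate: b→-71 (≡-707 mod 212), so (106,-707,1180)→(106,-71,13)
−g: flip: (106,-71,13)→(13,71,106)
−g: translate: b→-7 (≡71 mod 26), so (13,71,106)→(13,-7,10)
−g: flip: (13,-7,10)→(10,7,13)
−g: reduced (well bottom): (10,7,13) with a≤c, −a<b≤a
flip sign back: reduced form of g is (-10,-7,-13)
reduced forms (-10, -7, -13) vs (-10, -7, -13) ⇒ equivalent

yes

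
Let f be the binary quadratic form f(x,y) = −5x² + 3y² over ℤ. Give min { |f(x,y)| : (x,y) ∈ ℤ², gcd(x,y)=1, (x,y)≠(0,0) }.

descent: ρ → (3,6,-2)  [lands on river]
river: ρ → (-2,6,3)
closes: descent 1, river 2
min |a| on river = 2

2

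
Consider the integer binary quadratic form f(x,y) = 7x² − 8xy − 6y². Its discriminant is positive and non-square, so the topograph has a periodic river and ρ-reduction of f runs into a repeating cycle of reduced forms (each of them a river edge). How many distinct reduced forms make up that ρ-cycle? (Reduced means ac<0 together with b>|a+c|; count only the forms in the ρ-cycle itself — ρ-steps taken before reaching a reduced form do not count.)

D = 232, ⌊√D⌋ = 15
descent: ρ → (-6,8,7)  [lands on river]
river: ρ → (7,6,-7)
river: ρ → (-7,8,6)
river: ρ → (6,4,-9)
river: ρ → (-9,14,1)
river: ρ → (1,14,-9)
river: ρ → (-9,4,6)
river: ρ → (6,8,-7)
river: ρ → (-7,6,7)
river: ρ → (7,8,-6)
river: ρ → (-6,4,9)
river: ρ → (9,14,-1)
river: ρ → (-1,14,9)
river: ρ → (9,4,-6)
ρ-cycle length = 14 (tail of 1 descent step not counted)

14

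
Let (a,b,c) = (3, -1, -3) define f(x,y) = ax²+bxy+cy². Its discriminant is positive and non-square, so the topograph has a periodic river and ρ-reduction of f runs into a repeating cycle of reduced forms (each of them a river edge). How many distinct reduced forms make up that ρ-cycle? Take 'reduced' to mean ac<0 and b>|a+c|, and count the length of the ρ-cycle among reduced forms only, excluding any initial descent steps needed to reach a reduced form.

D = 37, ⌊√D⌋ = 6
descent: ρ → (-3,1,3)  [lands on river]
river: ρ → (3,5,-1)
river: ρ → (-1,5,3)
river: ρ → (3,1,-3)
river: ρ → (-3,5,1)
river: ρ → (1,5,-3)
ρ-cycle length = 6 (tail of 1 descent step not counted)

6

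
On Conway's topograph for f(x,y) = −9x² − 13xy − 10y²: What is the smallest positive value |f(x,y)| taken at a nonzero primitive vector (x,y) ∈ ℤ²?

translate: b→-5 (≡13 mod 18), so (9,13,10)→(9,-5,6)
flip: (9,-5,6)→(6,5,9)
reduced (well bottom): (6,5,9) with a≤c, −a<b≤a
well minimum |f| = |-6| = 6 (negative-definite)

6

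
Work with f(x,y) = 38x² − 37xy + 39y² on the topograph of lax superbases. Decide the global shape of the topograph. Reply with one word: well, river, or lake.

D = b²−4ac = (-37)² − 4·38·39 = -4559
D < 0 ⇒ definite ⇒ every region one sign ⇒ single well

well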